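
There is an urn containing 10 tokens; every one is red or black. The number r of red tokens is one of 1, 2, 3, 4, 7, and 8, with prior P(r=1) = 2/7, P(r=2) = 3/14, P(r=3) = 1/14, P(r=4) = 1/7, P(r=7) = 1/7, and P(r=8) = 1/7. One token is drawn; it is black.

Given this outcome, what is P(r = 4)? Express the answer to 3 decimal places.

0.135

Under each hypothesis, the probability of this draw is: P(data | r = 1) = (9/10) = 9/10; P(data | r = 2) = (8/10) = 4/5; P(data | r = 3) = (7/10) = 7/10; P(data | r = 4) = (6/10) = 3/5; P(data | r = 7) = (3/10) = 3/10; P(data | r = 8) = (2/10) = 1/5.
Weighting by the prior gives 2/7 · 9/10 = 9/35, 3/14 · 4/5 = 6/35, 1/14 · 7/10 = 1/20, 1/7 · 3/5 = 3/35, 1/7 · 3/10 = 3/70, 1/7 · 1/5 = 1/35; summing to 89/140.
Hence P(r = 4 | data) = (3/35) / (89/140) = 12/89.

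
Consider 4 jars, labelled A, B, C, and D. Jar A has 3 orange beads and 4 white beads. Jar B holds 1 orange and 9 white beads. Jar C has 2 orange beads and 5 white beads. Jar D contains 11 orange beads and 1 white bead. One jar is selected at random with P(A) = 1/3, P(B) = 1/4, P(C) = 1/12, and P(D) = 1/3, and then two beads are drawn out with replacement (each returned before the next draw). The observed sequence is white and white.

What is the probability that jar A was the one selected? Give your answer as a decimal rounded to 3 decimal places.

0.306

For each hypothesis, P(data | H) works out to: P(data | jar A) = (4/7)(4/7) = 0.32653; P(data | jar B) = (9/10)(9/10) = 0.81; P(data | jar C) = (5/7)(5/7) = 0.5102; P(data | jar D) = (1/12)(1/12) = 0.0069444.
Weighting by the prior gives 1/3 · 0.32653 = 0.10884, 1/4 · 0.81 = 0.2025, 1/12 · 0.5102 = 0.042517, 1/3 · 0.0069444 = 0.0023148; summing to 0.35618.
By Bayes' rule, P(jar A | data) = (0.10884) / (0.35618) = 0.30559.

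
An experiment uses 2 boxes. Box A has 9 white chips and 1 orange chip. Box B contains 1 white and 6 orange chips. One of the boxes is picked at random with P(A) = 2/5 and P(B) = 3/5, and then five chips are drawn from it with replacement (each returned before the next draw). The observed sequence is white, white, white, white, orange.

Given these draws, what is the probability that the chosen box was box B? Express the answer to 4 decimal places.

Compute the likelihood of the observed sequence for each case: P(data | box A) = (9/10)(9/10)(9/10)(9/10)(1/10) = 0.06561; P(data | box B) = (1/7)(1/7)(1/7)(1/7)(6/7) = 0.00035699.
The prior-weighted likelihoods are 2/5 · 0.06561 = 0.026244, 3/5 · 0.00035699 = 0.0002142; with total 0.026458.
By Bayes' rule, P(box B | data) = (0.0002142) / (0.026458) = 0.0080957.

0.0081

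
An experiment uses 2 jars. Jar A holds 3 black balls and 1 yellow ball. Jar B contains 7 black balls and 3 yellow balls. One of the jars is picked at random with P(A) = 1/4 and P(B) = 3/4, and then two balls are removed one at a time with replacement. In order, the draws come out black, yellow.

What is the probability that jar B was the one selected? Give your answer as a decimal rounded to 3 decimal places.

For each hypothesis, P(data | H) works out to: P(data | jar A) = (3/4)(1/4) = 0.1875; P(data | jar B) = (7/10)(3/10) = 0.21.
Multiplying each by its prior: 1/4 · 0.1875 = 0.046875, 3/4 · 0.21 = 0.1575; these sum to 0.20438.
Therefore the posterior P(jar B | data) = (0.1575) / (0.20438) = 0.77064.

0.771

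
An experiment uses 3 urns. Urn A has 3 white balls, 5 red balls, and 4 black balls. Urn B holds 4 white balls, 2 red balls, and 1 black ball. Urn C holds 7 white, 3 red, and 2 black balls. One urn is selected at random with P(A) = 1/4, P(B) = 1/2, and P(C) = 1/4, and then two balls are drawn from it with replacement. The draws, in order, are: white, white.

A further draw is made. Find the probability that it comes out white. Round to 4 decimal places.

0.5562

Under each hypothesis, the probability of the observed sequence is: P(data | urn A) = (3/12)(3/12) = 0.0625; P(data | urn B) = (4/7)(4/7) = 0.32653; P(data | urn C) = (7/12)(7/12) = 0.34028.
Weighting by the prior gives 1/4 · 0.0625 = 0.015625, 1/2 · 0.32653 = 0.16327, 1/4 · 0.34028 = 0.085069; these sum to 0.26396.
Dividing through by the total gives posterior P(urn A | data) = 0.059195, P(urn B | data) = 0.61852, P(urn C | data) = 0.32228.
The predictive probability is P(white next | data) = (1/4)(0.059195) + (4/7)(0.61852) + (7/12)(0.32228) = 0.55624.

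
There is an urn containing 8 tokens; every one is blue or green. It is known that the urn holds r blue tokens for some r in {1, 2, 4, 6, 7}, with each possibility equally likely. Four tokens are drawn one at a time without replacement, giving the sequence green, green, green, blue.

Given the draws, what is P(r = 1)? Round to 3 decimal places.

Under each hypothesis, the probability of the observed sequence is: P(data | r = 1) = (7/8)(6/7)(5/6)(1/5) = 1/8; P(data | r = 2) = (6/8)(5/7)(4/6)(2/5) = 1/7; P(data | r = 4) = (4/8)(3/7)(2/6)(4/5) = 2/35; P(data | r = 6) = (2/8)(1/7)(0/6) = 0; P(data | r = 7) = (1/8)(0/7) = 0.
Multiplying each by its prior: 1/5 · 1/8 = 1/40, 1/5 · 1/7 = 1/35, 1/5 · 2/35 = 2/175, 1/5 · 0 = 0, 1/5 · 0 = 0; with total 13/200.
So P(r = 1 | data) = (1/40) / (13/200) = 5/13.

0.385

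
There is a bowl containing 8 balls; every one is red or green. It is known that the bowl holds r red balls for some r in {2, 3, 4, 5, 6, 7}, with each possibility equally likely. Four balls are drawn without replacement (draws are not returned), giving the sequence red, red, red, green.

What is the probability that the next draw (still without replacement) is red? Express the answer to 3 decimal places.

0.667

Compute the likelihood of the observed sequence for each case: P(data | r = 2) = (2/8)(1/7)(0/6) = 0; P(data | r = 3) = (3/8)(2/7)(1/6)(5/5) = 1/56; P(data | r = 4) = (4/8)(3/7)(2/6)(4/5) = 2/35; P(data | r = 5) = (5/8)(4/7)(3/6)(3/5) = 3/28; P(data | r = 6) = (6/8)(5/7)(4/6)(2/5) = 1/7; P(data | r = 7) = (7/8)(6/7)(5/6)(1/5) = 1/8.
The prior-weighted likelihoods are 1/6 · 0 = 0, 1/6 · 1/56 = 1/336, 1/6 · 2/35 = 1/105, 1/6 · 3/28 = 1/56, 1/6 · 1/7 = 1/42, 1/6 · 1/8 = 1/48; summing to 3/40.
Dividing through by the total gives posterior P(r = 2 | data) = 0, P(r = 3 | data) = 5/126, P(r = 4 | data) = 8/63, P(r = 5 | data) = 5/21, P(r = 6 | data) = 20/63, P(r = 7 | data) = 5/18.
Averaging over the posterior, P(red next | data) = (0)(5/126) + (1/4)(8/63) + (1/2)(5/21) + (3/4)(20/63) + (1)(5/18) = 2/3.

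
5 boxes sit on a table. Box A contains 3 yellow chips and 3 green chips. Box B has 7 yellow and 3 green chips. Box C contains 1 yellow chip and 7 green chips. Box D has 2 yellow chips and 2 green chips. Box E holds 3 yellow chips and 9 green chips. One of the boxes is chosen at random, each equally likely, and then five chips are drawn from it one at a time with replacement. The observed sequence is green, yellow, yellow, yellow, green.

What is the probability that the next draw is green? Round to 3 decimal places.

0.467

Compute the likelihood of the observed sequence for each case: P(data | box A) = (3/6)(3/6)(3/6)(3/6)(3/6) = 0.03125; P(data | box B) = (3/10)(7/10)(7/10)(7/10)(3/10) = 0.03087; P(data | box C) = (7/8)(1/8)(1/8)(1/8)(7/8) = 0.0014954; P(data | box D) = (2/4)(2/4)(2/4)(2/4)(2/4) = 0.03125; P(data | box E) = (9/12)(3/12)(3/12)(3/12)(9/12) = 0.0087891.
Multiplying each by its prior: 1/5 · 0.03125 = 0.00625, 1/5 · 0.03087 = 0.006174, 1/5 · 0.0014954 = 0.00029907, 1/5 · 0.03125 = 0.00625, 1/5 · 0.0087891 = 0.0017578; summing to 0.020731.
Dividing through by the total gives posterior P(box A | data) = 0.30148, P(box B | data) = 0.29782, P(box C | data) = 0.014426, P(box D | data) = 0.30148, P(box E | data) = 0.084792.
The predictive probability is P(green next | data) = (1/2)(0.30148) + (3/10)(0.29782) + (7/8)(0.014426) + (1/2)(0.30148) + (3/4)(0.084792) = 0.46704.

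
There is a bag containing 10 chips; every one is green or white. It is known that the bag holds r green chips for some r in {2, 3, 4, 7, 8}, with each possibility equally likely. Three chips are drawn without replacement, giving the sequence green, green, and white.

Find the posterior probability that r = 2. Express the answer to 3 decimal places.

0.043

Compute the likelihood of the observed sequence for each case: P(data | r = 2) = (2/10)(1/9)(8/8) = 1/45; P(data | r = 3) = (3/10)(2/9)(7/8) = 7/120; P(data | r = 4) = (4/10)(3/9)(6/8) = 1/10; P(data | r = 7) = (7/10)(6/9)(3/8) = 7/40; P(data | r = 8) = (8/10)(7/9)(2/8) = 7/45.
Multiplying each by its prior: 1/5 · 1/45 = 1/225, 1/5 · 7/120 = 7/600, 1/5 · 1/10 = 1/50, 1/5 · 7/40 = 7/200, 1/5 · 7/45 = 7/225; summing to 23/225.
So P(r = 2 | data) = (1/225) / (23/225) = 1/23.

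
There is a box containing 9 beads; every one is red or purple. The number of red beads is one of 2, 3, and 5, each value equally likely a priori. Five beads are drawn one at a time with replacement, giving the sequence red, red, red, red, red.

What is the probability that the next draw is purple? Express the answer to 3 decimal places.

0.463

Compute the likelihood of the observed sequence for each case: P(data | r = 2) = (2/9)(2/9)(2/9)(2/9)(2/9) = 0.00054192; P(data | r = 3) = (3/9)(3/9)(3/9)(3/9)(3/9) = 0.0041152; P(data | r = 5) = (5/9)(5/9)(5/9)(5/9)(5/9) = 0.052922.
The prior-weighted likelihoods are 1/3 · 0.00054192 = 0.00018064, 1/3 · 0.0041152 = 0.0013717, 1/3 · 0.052922 = 0.017641; with total 0.019193.
Normalising, the posterior is P(r = 2 | data) = 0.0094118, P(r = 3 | data) = 0.071471, P(r = 5 | data) = 0.91912.
Averaging over the posterior, P(purple next | data) = (7/9)(0.0094118) + (2/3)(0.071471) + (4/9)(0.91912) = 0.46346.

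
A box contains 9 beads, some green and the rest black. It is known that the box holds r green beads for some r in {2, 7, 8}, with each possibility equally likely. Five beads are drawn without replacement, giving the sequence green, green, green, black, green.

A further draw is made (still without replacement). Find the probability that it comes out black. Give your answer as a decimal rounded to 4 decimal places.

The likelihood of the observed sequence under each hypothesis: P(data | r = 2) = (2/9)(1/8)(0/7) = 0; P(data | r = 7) = (7/9)(6/8)(5/7)(2/6)(4/5) = 1/9; P(data | r = 8) = (8/9)(7/8)(6/7)(1/6)(5/5) = 1/9.
Multiplying each by its prior: 1/3 · 0 = 0, 1/3 · 1/9 = 1/27, 1/3 · 1/9 = 1/27; these sum to 2/27.
Normalising, the posterior is P(r = 2 | data) = 0, P(r = 7 | data) = 1/2, P(r = 8 | data) = 1/2.
The predictive probability is P(black next | data) = (1/4)(1/2) + (0)(1/2) = 1/8.

0.1250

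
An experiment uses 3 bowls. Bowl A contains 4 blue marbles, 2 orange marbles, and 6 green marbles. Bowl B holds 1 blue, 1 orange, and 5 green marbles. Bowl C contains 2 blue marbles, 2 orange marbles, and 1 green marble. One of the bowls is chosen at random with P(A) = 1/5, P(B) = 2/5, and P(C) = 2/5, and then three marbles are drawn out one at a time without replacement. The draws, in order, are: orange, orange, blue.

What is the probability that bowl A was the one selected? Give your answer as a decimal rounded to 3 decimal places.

0.043

Under each hypothesis, the probability of the observed sequence is: P(data | bowl A) = (2/12)(1/11)(4/10) = 1/165; P(data | bowl B) = (1/7)(0/6) = 0; P(data | bowl C) = (2/5)(1/4)(2/3) = 1/15.
The prior-weighted likelihoods are 1/5 · 1/165 = 1/825, 2/5 · 0 = 0, 2/5 · 1/15 = 2/75; summing to 23/825.
Hence P(bowl A | data) = (1/825) / (23/825) = 1/23.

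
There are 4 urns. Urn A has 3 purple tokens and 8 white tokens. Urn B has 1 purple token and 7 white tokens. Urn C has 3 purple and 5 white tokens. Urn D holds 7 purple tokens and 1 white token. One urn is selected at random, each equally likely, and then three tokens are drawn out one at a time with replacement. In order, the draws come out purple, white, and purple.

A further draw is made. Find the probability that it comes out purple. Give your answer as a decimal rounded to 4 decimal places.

0.5298

Under each hypothesis, the probability of the observed sequence is: P(data | urn A) = (3/11)(8/11)(3/11) = 0.054095; P(data | urn B) = (1/8)(7/8)(1/8) = 0.013672; P(data | urn C) = (3/8)(5/8)(3/8) = 0.087891; P(data | urn D) = (7/8)(1/8)(7/8) = 0.095703.
Multiplying each by its prior: 1/4 · 0.054095 = 0.013524, 1/4 · 0.013672 = 0.003418, 1/4 · 0.087891 = 0.021973, 1/4 · 0.095703 = 0.023926; summing to 0.06284.
Normalising, the posterior is P(urn A | data) = 0.21521, P(urn B | data) = 0.054392, P(urn C | data) = 0.34966, P(urn D | data) = 0.38074.
So P(purple next | data) = Σ P(purple next | H) P(H | data) = (3/11)(0.21521) + (1/8)(0.054392) + (3/8)(0.34966) + (7/8)(0.38074) = 0.52976.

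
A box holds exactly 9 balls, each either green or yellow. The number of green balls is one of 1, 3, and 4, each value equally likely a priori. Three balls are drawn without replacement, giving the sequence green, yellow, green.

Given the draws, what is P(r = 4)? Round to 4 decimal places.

For each hypothesis, P(data | H) works out to: P(data | r = 1) = (1/9)(8/8)(0/7) = 0; P(data | r = 3) = (3/9)(6/8)(2/7) = 1/14; P(data | r = 4) = (4/9)(5/8)(3/7) = 5/42.
Multiplying each by its prior: 1/3 · 0 = 0, 1/3 · 1/14 = 1/42, 1/3 · 5/42 = 5/126; with total 4/63.
Hence P(r = 4 | data) = (5/126) / (4/63) = 5/8.

0.6250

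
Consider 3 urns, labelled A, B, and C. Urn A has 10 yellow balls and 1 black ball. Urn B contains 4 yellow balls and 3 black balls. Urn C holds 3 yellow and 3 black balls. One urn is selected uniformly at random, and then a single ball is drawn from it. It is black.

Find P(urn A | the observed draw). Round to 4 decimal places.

The likelihood of this draw under each hypothesis: P(data | urn A) = (1/11) = 1/11; P(data | urn B) = (3/7) = 3/7; P(data | urn C) = (3/6) = 1/2.
Multiplying each by its prior: 1/3 · 1/11 = 1/33, 1/3 · 3/7 = 1/7, 1/3 · 1/2 = 1/6; summing to 157/462.
Therefore the posterior P(urn A | data) = (1/33) / (157/462) = 14/157.

0.0892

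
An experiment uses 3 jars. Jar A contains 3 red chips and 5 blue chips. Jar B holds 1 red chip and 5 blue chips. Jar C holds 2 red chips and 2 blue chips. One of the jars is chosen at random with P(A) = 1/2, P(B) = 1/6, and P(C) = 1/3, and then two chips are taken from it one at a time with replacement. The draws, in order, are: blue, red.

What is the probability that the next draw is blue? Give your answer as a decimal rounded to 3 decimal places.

0.600

For each hypothesis, P(data | H) works out to: P(data | jar A) = (5/8)(3/8) = 0.23438; P(data | jar B) = (5/6)(1/6) = 0.13889; P(data | jar C) = (2/4)(2/4) = 0.25.
Multiplying each by its prior: 1/2 · 0.23438 = 0.11719, 1/6 · 0.13889 = 0.023148, 1/3 · 0.25 = 0.083333; these sum to 0.22367.
Dividing through by the total gives posterior P(jar A | data) = 0.52393, P(jar B | data) = 0.10349, P(jar C | data) = 0.37257.
Averaging over the posterior, P(blue next | data) = (5/8)(0.52393) + (5/6)(0.10349) + (1/2)(0.37257) = 0.59999.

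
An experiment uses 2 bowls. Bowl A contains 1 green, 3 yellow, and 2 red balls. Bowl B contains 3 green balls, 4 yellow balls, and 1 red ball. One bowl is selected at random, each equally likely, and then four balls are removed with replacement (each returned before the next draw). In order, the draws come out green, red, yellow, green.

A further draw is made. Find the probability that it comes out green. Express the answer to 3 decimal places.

0.303

Compute the likelihood of the observed sequence for each case: P(data | bowl A) = (1/6)(2/6)(3/6)(1/6) = 0.0046296; P(data | bowl B) = (3/8)(1/8)(4/8)(3/8) = 0.0087891.
Weighting by the prior gives 1/2 · 0.0046296 = 0.0023148, 1/2 · 0.0087891 = 0.0043945; summing to 0.0067093.
Normalising, the posterior is P(bowl A | data) = 0.34501, P(bowl B | data) = 0.65499.
So P(green next | data) = Σ P(green next | H) P(H | data) = (1/6)(0.34501) + (3/8)(0.65499) = 0.30312.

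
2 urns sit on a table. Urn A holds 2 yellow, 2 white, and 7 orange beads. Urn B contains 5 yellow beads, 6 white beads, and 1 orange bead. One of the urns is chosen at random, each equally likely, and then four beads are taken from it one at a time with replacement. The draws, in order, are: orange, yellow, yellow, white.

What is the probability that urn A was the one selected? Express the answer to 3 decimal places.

0.346

For each hypothesis, P(data | H) works out to: P(data | urn A) = (7/11)(2/11)(2/11)(2/11) = 0.0038249; P(data | urn B) = (1/12)(5/12)(5/12)(6/12) = 0.0072338.
Weighting by the prior gives 1/2 · 0.0038249 = 0.0019124, 1/2 · 0.0072338 = 0.0036169; these sum to 0.0055293.
Hence P(urn A | data) = (0.0019124) / (0.0055293) = 0.34587.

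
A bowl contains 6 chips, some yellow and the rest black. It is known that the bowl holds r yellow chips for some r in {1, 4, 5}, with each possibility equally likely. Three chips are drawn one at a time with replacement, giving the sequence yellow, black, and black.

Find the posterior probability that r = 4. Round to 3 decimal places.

0.348

The likelihood of the observed sequence under each hypothesis: P(data | r = 1) = (1/6)(5/6)(5/6) = 25/216; P(data | r = 4) = (4/6)(2/6)(2/6) = 2/27; P(data | r = 5) = (5/6)(1/6)(1/6) = 5/216.
The prior-weighted likelihoods are 1/3 · 25/216 = 25/648, 1/3 · 2/27 = 2/81, 1/3 · 5/216 = 5/648; these sum to 23/324.
Therefore the posterior P(r = 4 | data) = (2/81) / (23/324) = 8/23.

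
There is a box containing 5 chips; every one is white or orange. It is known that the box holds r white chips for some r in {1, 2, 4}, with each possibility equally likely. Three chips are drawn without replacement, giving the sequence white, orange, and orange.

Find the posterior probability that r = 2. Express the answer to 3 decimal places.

Under each hypothesis, the probability of the observed sequence is: P(data | r = 1) = (1/5)(4/4)(3/3) = 1/5; P(data | r = 2) = (2/5)(3/4)(2/3) = 1/5; P(data | r = 4) = (4/5)(1/4)(0/3) = 0.
Multiplying each by its prior: 1/3 · 1/5 = 1/15, 1/3 · 1/5 = 1/15, 1/3 · 0 = 0; with total 2/15.
By Bayes' rule, P(r = 2 | data) = (1/15) / (2/15) = 1/2.

0.500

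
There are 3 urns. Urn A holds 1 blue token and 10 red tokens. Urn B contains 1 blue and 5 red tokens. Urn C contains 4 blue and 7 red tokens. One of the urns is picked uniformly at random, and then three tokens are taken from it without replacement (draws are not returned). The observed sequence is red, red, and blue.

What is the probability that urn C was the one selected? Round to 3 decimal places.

The likelihood of the observed sequence under each hypothesis: P(data | urn A) = (10/11)(9/10)(1/9) = 1/11; P(data | urn B) = (5/6)(4/5)(1/4) = 1/6; P(data | urn C) = (7/11)(6/10)(4/9) = 28/165.
The prior-weighted likelihoods are 1/3 · 1/11 = 1/33, 1/3 · 1/6 = 1/18, 1/3 · 28/165 = 28/495; these sum to 47/330.
Hence P(urn C | data) = (28/495) / (47/330) = 56/141.

0.397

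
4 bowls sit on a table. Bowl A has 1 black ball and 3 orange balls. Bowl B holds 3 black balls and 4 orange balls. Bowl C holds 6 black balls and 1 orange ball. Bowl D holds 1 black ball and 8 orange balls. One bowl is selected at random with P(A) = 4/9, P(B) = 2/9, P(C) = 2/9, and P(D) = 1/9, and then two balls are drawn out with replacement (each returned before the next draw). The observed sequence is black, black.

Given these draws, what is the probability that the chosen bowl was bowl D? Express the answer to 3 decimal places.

0.006

For each hypothesis, P(data | H) works out to: P(data | bowl A) = (1/4)(1/4) = 0.0625; P(data | bowl B) = (3/7)(3/7) = 0.18367; P(data | bowl C) = (6/7)(6/7) = 0.73469; P(data | bowl D) = (1/9)(1/9) = 0.012346.
Weighting by the prior gives 4/9 · 0.0625 = 0.027778, 2/9 · 0.18367 = 0.040816, 2/9 · 0.73469 = 0.16327, 1/9 · 0.012346 = 0.0013717; these sum to 0.23323.
By Bayes' rule, P(bowl D | data) = (0.0013717) / (0.23323) = 0.0058815.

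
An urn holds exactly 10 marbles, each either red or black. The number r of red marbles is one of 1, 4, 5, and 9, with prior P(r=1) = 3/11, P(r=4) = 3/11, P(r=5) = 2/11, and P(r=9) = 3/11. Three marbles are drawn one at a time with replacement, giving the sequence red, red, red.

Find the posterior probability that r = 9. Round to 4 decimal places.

The likelihood of the observed sequence under each hypothesis: P(data | r = 1) = (1/10)(1/10)(1/10) = 0.001; P(data | r = 4) = (4/10)(4/10)(4/10) = 0.064; P(data | r = 5) = (5/10)(5/10)(5/10) = 0.125; P(data | r = 9) = (9/10)(9/10)(9/10) = 0.729.
Weighting by the prior gives 3/11 · 0.001 = 0.00027273, 3/11 · 0.064 = 0.017455, 2/11 · 0.125 = 0.022727, 3/11 · 0.729 = 0.19882; these sum to 0.23927.
Therefore the posterior P(r = 9 | data) = (0.19882) / (0.23927) = 0.83093.

0.8309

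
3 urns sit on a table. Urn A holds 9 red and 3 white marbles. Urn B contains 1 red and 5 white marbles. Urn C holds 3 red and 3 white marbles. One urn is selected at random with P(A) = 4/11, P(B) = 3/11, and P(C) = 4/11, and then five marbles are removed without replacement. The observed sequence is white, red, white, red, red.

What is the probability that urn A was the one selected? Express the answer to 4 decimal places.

Compute the likelihood of the observed sequence for each case: P(data | urn A) = (3/12)(9/11)(2/10)(8/9)(7/8) = 7/220; P(data | urn B) = (5/6)(1/5)(4/4)(0/3) = 0; P(data | urn C) = (3/6)(3/5)(2/4)(2/3)(1/2) = 1/20.
Multiplying each by its prior: 4/11 · 7/220 = 7/605, 3/11 · 0 = 0, 4/11 · 1/20 = 1/55; these sum to 18/605.
Therefore the posterior P(urn A | data) = (7/605) / (18/605) = 7/18.

0.3889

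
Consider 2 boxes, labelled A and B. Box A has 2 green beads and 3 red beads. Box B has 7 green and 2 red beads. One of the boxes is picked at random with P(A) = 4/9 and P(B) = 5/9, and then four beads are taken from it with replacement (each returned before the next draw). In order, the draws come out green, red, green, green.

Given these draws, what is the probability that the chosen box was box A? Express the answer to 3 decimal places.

Compute the likelihood of the observed sequence for each case: P(data | box A) = (2/5)(3/5)(2/5)(2/5) = 0.0384; P(data | box B) = (7/9)(2/9)(7/9)(7/9) = 0.10456.
The prior-weighted likelihoods are 4/9 · 0.0384 = 0.017067, 5/9 · 0.10456 = 0.058087; summing to 0.075154.
Therefore the posterior P(box A | data) = (0.017067) / (0.075154) = 0.22709.

0.227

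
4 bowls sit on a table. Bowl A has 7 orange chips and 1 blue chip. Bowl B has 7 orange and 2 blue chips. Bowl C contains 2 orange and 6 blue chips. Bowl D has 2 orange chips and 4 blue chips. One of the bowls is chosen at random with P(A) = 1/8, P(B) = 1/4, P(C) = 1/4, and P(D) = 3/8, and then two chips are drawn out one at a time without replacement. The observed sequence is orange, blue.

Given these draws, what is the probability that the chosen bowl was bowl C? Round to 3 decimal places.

Compute the likelihood of the observed sequence for each case: P(data | bowl A) = (7/8)(1/7) = 0.125; P(data | bowl B) = (7/9)(2/8) = 0.19444; P(data | bowl C) = (2/8)(6/7) = 0.21429; P(data | bowl D) = (2/6)(4/5) = 0.26667.
Multiplying each by its prior: 1/8 · 0.125 = 0.015625, 1/4 · 0.19444 = 0.048611, 1/4 · 0.21429 = 0.053571, 3/8 · 0.26667 = 0.1; with total 0.21781.
By Bayes' rule, P(bowl C | data) = (0.053571) / (0.21781) = 0.24596.

0.246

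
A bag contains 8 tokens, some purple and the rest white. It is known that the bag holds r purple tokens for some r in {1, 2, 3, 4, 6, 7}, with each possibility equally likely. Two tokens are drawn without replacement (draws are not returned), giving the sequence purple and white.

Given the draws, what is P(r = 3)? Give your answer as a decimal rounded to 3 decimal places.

0.217

The likelihood of the observed sequence under each hypothesis: P(data | r = 1) = (1/8)(7/7) = 1/8; P(data | r = 2) = (2/8)(6/7) = 3/14; P(data | r = 3) = (3/8)(5/7) = 15/56; P(data | r = 4) = (4/8)(4/7) = 2/7; P(data | r = 6) = (6/8)(2/7) = 3/14; P(data | r = 7) = (7/8)(1/7) = 1/8.
Weighting by the prior gives 1/6 · 1/8 = 1/48, 1/6 · 3/14 = 1/28, 1/6 · 15/56 = 5/112, 1/6 · 2/7 = 1/21, 1/6 · 3/14 = 1/28, 1/6 · 1/8 = 1/48; summing to 23/112.
So P(r = 3 | data) = (5/112) / (23/112) = 5/23.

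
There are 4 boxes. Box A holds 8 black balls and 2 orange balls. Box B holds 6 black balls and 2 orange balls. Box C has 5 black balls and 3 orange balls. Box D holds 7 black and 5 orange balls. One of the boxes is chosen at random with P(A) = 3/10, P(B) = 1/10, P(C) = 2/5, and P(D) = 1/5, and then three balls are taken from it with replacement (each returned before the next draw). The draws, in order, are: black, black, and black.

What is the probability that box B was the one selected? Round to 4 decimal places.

0.1266

Compute the likelihood of the observed sequence for each case: P(data | box A) = (8/10)(8/10)(8/10) = 0.512; P(data | box B) = (6/8)(6/8)(6/8) = 0.42188; P(data | box C) = (5/8)(5/8)(5/8) = 0.24414; P(data | box D) = (7/12)(7/12)(7/12) = 0.1985.
Multiplying each by its prior: 3/10 · 0.512 = 0.1536, 1/10 · 0.42188 = 0.042188, 2/5 · 0.24414 = 0.097656, 1/5 · 0.1985 = 0.039699; with total 0.33314.
By Bayes' rule, P(box B | data) = (0.042188) / (0.33314) = 0.12663.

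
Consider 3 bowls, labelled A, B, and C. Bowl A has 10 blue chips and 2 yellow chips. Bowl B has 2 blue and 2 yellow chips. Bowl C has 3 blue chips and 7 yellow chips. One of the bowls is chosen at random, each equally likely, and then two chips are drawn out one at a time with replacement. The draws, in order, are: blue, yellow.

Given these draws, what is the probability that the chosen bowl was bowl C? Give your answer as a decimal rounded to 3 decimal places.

0.351

Under each hypothesis, the probability of the observed sequence is: P(data | bowl A) = (10/12)(2/12) = 0.13889; P(data | bowl B) = (2/4)(2/4) = 0.25; P(data | bowl C) = (3/10)(7/10) = 0.21.
The prior-weighted likelihoods are 1/3 · 0.13889 = 0.046296, 1/3 · 0.25 = 0.083333, 1/3 · 0.21 = 0.07; with total 0.19963.
So P(bowl C | data) = (0.07) / (0.19963) = 0.35065.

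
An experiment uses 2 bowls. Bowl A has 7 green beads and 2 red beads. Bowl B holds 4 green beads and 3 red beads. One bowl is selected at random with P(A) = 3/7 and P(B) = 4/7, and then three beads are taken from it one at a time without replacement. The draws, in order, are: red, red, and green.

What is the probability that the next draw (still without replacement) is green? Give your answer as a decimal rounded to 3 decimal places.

The likelihood of the observed sequence under each hypothesis: P(data | bowl A) = (2/9)(1/8)(7/7) = 0.027778; P(data | bowl B) = (3/7)(2/6)(4/5) = 0.11429.
The prior-weighted likelihoods are 3/7 · 0.027778 = 0.011905, 4/7 · 0.11429 = 0.065306; with total 0.077211.
The posterior is then P(bowl A | data) = 0.15419, P(bowl B | data) = 0.84581.
The predictive probability is P(green next | data) = (1)(0.15419) + (3/4)(0.84581) = 0.78855.

0.789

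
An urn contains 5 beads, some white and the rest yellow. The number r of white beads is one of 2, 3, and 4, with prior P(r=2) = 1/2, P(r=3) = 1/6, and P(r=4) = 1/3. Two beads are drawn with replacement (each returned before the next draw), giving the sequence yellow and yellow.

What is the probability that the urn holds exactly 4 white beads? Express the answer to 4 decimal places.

0.0606

For each hypothesis, P(data | H) works out to: P(data | r = 2) = (3/5)(3/5) = 9/25; P(data | r = 3) = (2/5)(2/5) = 4/25; P(data | r = 4) = (1/5)(1/5) = 1/25.
Weighting by the prior gives 1/2 · 9/25 = 9/50, 1/6 · 4/25 = 2/75, 1/3 · 1/25 = 1/75; with total 11/50.
By Bayes' rule, P(r = 4 | data) = (1/75) / (11/50) = 2/33.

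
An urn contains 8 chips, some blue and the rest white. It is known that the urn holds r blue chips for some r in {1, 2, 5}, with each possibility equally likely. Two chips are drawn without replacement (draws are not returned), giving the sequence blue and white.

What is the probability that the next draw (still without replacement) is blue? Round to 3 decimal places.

Under each hypothesis, the probability of the observed sequence is: P(data | r = 1) = (1/8)(7/7) = 1/8; P(data | r = 2) = (2/8)(6/7) = 3/14; P(data | r = 5) = (5/8)(3/7) = 15/56.
The prior-weighted likelihoods are 1/3 · 1/8 = 1/24, 1/3 · 3/14 = 1/14, 1/3 · 15/56 = 5/56; with total 17/84.
Normalising, the posterior is P(r = 1 | data) = 7/34, P(r = 2 | data) = 6/17, P(r = 5 | data) = 15/34.
Averaging over the posterior, P(blue next | data) = (0)(7/34) + (1/6)(6/17) + (2/3)(15/34) = 6/17.

0.353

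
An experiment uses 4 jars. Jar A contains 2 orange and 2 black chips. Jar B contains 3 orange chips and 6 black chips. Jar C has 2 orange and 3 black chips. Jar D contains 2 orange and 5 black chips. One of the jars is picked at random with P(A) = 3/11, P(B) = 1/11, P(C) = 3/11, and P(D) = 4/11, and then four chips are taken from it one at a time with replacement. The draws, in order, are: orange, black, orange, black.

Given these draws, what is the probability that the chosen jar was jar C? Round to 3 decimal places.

The likelihood of the observed sequence under each hypothesis: P(data | jar A) = (2/4)(2/4)(2/4)(2/4) = 0.0625; P(data | jar B) = (3/9)(6/9)(3/9)(6/9) = 0.049383; P(data | jar C) = (2/5)(3/5)(2/5)(3/5) = 0.0576; P(data | jar D) = (2/7)(5/7)(2/7)(5/7) = 0.041649.
Multiplying each by its prior: 3/11 · 0.0625 = 0.017045, 1/11 · 0.049383 = 0.0044893, 3/11 · 0.0576 = 0.015709, 4/11 · 0.041649 = 0.015145; summing to 0.052389.
So P(jar C | data) = (0.015709) / (0.052389) = 0.29985.

0.300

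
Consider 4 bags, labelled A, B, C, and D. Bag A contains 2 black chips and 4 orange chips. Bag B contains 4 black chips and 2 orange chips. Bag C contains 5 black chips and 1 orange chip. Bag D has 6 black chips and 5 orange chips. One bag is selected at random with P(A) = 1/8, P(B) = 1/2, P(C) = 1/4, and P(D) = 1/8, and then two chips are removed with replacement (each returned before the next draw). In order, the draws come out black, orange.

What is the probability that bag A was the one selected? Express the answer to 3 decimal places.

0.136

Compute the likelihood of the observed sequence for each case: P(data | bag A) = (2/6)(4/6) = 0.22222; P(data | bag B) = (4/6)(2/6) = 0.22222; P(data | bag C) = (5/6)(1/6) = 0.13889; P(data | bag D) = (6/11)(5/11) = 0.24793.
The prior-weighted likelihoods are 1/8 · 0.22222 = 0.027778, 1/2 · 0.22222 = 0.11111, 1/4 · 0.13889 = 0.034722, 1/8 · 0.24793 = 0.030992; with total 0.2046.
By Bayes' rule, P(bag A | data) = (0.027778) / (0.2046) = 0.13576.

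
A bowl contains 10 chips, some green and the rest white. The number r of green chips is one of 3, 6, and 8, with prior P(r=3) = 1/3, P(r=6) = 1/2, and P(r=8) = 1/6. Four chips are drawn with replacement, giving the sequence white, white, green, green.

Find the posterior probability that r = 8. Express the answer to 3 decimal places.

The likelihood of the observed sequence under each hypothesis: P(data | r = 3) = (7/10)(7/10)(3/10)(3/10) = 0.0441; P(data | r = 6) = (4/10)(4/10)(6/10)(6/10) = 0.0576; P(data | r = 8) = (2/10)(2/10)(8/10)(8/10) = 0.0256.
Multiplying each by its prior: 1/3 · 0.0441 = 0.0147, 1/2 · 0.0576 = 0.0288, 1/6 · 0.0256 = 0.0042667; summing to 0.047767.
So P(r = 8 | data) = (0.0042667) / (0.047767) = 0.089323.

0.089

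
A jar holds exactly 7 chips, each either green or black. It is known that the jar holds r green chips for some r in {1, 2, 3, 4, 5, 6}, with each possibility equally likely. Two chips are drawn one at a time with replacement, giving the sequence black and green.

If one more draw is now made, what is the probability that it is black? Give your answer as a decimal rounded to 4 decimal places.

Compute the likelihood of the observed sequence for each case: P(data | r = 1) = (6/7)(1/7) = 6/49; P(data | r = 2) = (5/7)(2/7) = 10/49; P(data | r = 3) = (4/7)(3/7) = 12/49; P(data | r = 4) = (3/7)(4/7) = 12/49; P(data | r = 5) = (2/7)(5/7) = 10/49; P(data | r = 6) = (1/7)(6/7) = 6/49.
Weighting by the prior gives 1/6 · 6/49 = 1/49, 1/6 · 10/49 = 5/147, 1/6 · 12/49 = 2/49, 1/6 · 12/49 = 2/49, 1/6 · 10/49 = 5/147, 1/6 · 6/49 = 1/49; these sum to 4/21.
The posterior is then P(r = 1 | data) = 3/28, P(r = 2 | data) = 5/28, P(r = 3 | data) = 3/14, P(r = 4 | data) = 3/14, P(r = 5 | data) = 5/28, P(r = 6 | data) = 3/28.
So P(black next | data) = Σ P(black next | H) P(H | data) = (6/7)(3/28) + (5/7)(5/28) + (4/7)(3/14) + (3/7)(3/14) + (2/7)(5/28) + (1/7)(3/28) = 1/2.

0.5000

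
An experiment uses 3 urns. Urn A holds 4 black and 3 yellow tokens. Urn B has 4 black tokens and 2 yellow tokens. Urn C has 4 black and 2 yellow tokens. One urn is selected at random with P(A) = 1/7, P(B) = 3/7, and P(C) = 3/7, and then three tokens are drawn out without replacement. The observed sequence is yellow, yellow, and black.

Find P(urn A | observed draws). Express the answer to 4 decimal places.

0.2222

For each hypothesis, P(data | H) works out to: P(data | urn A) = (3/7)(2/6)(4/5) = 4/35; P(data | urn B) = (2/6)(1/5)(4/4) = 1/15; P(data | urn C) = (2/6)(1/5)(4/4) = 1/15.
Weighting by the prior gives 1/7 · 4/35 = 4/245, 3/7 · 1/15 = 1/35, 3/7 · 1/15 = 1/35; these sum to 18/245.
Therefore the posterior P(urn A | data) = (4/245) / (18/245) = 2/9.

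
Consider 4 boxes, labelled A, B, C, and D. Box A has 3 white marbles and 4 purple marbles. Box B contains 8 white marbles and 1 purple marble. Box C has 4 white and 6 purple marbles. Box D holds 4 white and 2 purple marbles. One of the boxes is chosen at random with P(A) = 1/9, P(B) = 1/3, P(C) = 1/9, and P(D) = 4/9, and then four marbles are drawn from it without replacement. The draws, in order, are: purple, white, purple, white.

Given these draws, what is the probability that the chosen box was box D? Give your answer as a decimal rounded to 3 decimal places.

For each hypothesis, P(data | H) works out to: P(data | box A) = (4/7)(3/6)(3/5)(2/4) = 0.085714; P(data | box B) = (1/9)(8/8)(0/7) = 0; P(data | box C) = (6/10)(4/9)(5/8)(3/7) = 0.071429; P(data | box D) = (2/6)(4/5)(1/4)(3/3) = 0.066667.
The prior-weighted likelihoods are 1/9 · 0.085714 = 0.0095238, 1/3 · 0 = 0, 1/9 · 0.071429 = 0.0079365, 4/9 · 0.066667 = 0.02963; summing to 0.04709.
Hence P(box D | data) = (0.02963) / (0.04709) = 0.62921.

0.629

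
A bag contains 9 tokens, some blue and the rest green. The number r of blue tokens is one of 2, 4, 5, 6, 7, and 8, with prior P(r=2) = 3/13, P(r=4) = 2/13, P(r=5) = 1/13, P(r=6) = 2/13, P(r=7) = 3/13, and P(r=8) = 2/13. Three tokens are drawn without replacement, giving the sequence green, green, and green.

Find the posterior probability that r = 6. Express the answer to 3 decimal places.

The likelihood of the observed sequence under each hypothesis: P(data | r = 2) = (7/9)(6/8)(5/7) = 0.41667; P(data | r = 4) = (5/9)(4/8)(3/7) = 0.11905; P(data | r = 5) = (4/9)(3/8)(2/7) = 0.047619; P(data | r = 6) = (3/9)(2/8)(1/7) = 0.011905; P(data | r = 7) = (2/9)(1/8)(0/7) = 0; P(data | r = 8) = (1/9)(0/8) = 0.
The prior-weighted likelihoods are 3/13 · 0.41667 = 0.096154, 2/13 · 0.11905 = 0.018315, 1/13 · 0.047619 = 0.003663, 2/13 · 0.011905 = 0.0018315, 3/13 · 0 = 0, 2/13 · 0 = 0; summing to 0.11996.
Therefore the posterior P(r = 6 | data) = (0.0018315) / (0.11996) = 0.015267.

0.015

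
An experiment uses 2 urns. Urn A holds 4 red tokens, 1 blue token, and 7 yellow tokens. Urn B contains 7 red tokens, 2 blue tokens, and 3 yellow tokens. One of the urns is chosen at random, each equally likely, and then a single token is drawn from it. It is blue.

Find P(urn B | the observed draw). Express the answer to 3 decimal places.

0.667

Under each hypothesis, the probability of this draw is: P(data | urn A) = (1/12) = 1/12; P(data | urn B) = (2/12) = 1/6.
The prior-weighted likelihoods are 1/2 · 1/12 = 1/24, 1/2 · 1/6 = 1/12; with total 1/8.
By Bayes' rule, P(urn B | data) = (1/12) / (1/8) = 2/3.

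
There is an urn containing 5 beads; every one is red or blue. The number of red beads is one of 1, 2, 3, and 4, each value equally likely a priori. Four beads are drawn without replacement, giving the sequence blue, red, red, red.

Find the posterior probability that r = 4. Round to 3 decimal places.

0.667

The likelihood of the observed sequence under each hypothesis: P(data | r = 1) = (4/5)(1/4)(0/3) = 0; P(data | r = 2) = (3/5)(2/4)(1/3)(0/2) = 0; P(data | r = 3) = (2/5)(3/4)(2/3)(1/2) = 1/10; P(data | r = 4) = (1/5)(4/4)(3/3)(2/2) = 1/5.
Weighting by the prior gives 1/4 · 0 = 0, 1/4 · 0 = 0, 1/4 · 1/10 = 1/40, 1/4 · 1/5 = 1/20; with total 3/40.
By Bayes' rule, P(r = 4 | data) = (1/20) / (3/40) = 2/3.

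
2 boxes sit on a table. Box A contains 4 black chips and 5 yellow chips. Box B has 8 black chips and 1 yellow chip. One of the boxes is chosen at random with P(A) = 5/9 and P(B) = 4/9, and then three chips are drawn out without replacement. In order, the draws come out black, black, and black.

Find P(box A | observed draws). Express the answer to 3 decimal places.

0.082

The likelihood of the observed sequence under each hypothesis: P(data | box A) = (4/9)(3/8)(2/7) = 1/21; P(data | box B) = (8/9)(7/8)(6/7) = 2/3.
Multiplying each by its prior: 5/9 · 1/21 = 5/189, 4/9 · 2/3 = 8/27; with total 61/189.
Therefore the posterior P(box A | data) = (5/189) / (61/189) = 5/61.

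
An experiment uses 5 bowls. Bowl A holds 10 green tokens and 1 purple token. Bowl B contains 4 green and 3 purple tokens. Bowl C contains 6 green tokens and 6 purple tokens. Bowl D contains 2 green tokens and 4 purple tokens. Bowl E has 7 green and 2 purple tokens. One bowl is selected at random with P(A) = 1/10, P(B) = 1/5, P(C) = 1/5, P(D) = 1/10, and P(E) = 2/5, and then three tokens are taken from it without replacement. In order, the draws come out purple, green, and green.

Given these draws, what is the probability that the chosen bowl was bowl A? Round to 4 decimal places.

0.0631

Compute the likelihood of the observed sequence for each case: P(data | bowl A) = (1/11)(10/10)(9/9) = 0.090909; P(data | bowl B) = (3/7)(4/6)(3/5) = 0.17143; P(data | bowl C) = (6/12)(6/11)(5/10) = 0.13636; P(data | bowl D) = (4/6)(2/5)(1/4) = 0.066667; P(data | bowl E) = (2/9)(7/8)(6/7) = 0.16667.
Multiplying each by its prior: 1/10 · 0.090909 = 0.0090909, 1/5 · 0.17143 = 0.034286, 1/5 · 0.13636 = 0.027273, 1/10 · 0.066667 = 0.0066667, 2/5 · 0.16667 = 0.066667; with total 0.14398.
Hence P(bowl A | data) = (0.0090909) / (0.14398) = 0.063139.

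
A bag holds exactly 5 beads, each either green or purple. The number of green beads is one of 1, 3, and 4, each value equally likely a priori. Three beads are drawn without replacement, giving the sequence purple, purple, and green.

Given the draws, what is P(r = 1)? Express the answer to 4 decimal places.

The likelihood of the observed sequence under each hypothesis: P(data | r = 1) = (4/5)(3/4)(1/3) = 1/5; P(data | r = 3) = (2/5)(1/4)(3/3) = 1/10; P(data | r = 4) = (1/5)(0/4) = 0.
Weighting by the prior gives 1/3 · 1/5 = 1/15, 1/3 · 1/10 = 1/30, 1/3 · 0 = 0; with total 1/10.
Therefore the posterior P(r = 1 | data) = (1/15) / (1/10) = 2/3.

0.6667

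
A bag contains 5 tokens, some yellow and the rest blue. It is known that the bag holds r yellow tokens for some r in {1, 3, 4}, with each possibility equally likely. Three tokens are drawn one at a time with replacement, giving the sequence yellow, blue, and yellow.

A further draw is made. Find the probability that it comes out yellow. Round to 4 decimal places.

The likelihood of the observed sequence under each hypothesis: P(data | r = 1) = (1/5)(4/5)(1/5) = 4/125; P(data | r = 3) = (3/5)(2/5)(3/5) = 18/125; P(data | r = 4) = (4/5)(1/5)(4/5) = 16/125.
Multiplying each by its prior: 1/3 · 4/125 = 4/375, 1/3 · 18/125 = 6/125, 1/3 · 16/125 = 16/375; with total 38/375.
The posterior is then P(r = 1 | data) = 2/19, P(r = 3 | data) = 9/19, P(r = 4 | data) = 8/19.
The predictive probability is P(yellow next | data) = (1/5)(2/19) + (3/5)(9/19) + (4/5)(8/19) = 61/95.

0.6421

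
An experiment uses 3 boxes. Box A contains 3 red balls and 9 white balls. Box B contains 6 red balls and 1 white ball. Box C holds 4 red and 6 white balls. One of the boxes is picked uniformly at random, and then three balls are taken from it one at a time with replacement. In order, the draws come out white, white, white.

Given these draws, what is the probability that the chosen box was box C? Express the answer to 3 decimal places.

Under each hypothesis, the probability of the observed sequence is: P(data | box A) = (9/12)(9/12)(9/12) = 0.42188; P(data | box B) = (1/7)(1/7)(1/7) = 0.0029155; P(data | box C) = (6/10)(6/10)(6/10) = 0.216.
The prior-weighted likelihoods are 1/3 · 0.42188 = 0.14062, 1/3 · 0.0029155 = 0.00097182, 1/3 · 0.216 = 0.072; with total 0.2136.
Therefore the posterior P(box C | data) = (0.072) / (0.2136) = 0.33708.

0.337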